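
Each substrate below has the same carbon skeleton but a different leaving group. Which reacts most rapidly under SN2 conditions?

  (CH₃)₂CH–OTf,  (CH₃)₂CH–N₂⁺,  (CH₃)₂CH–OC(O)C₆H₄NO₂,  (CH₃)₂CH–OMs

(CH₃)₂CH–N₂⁺

With the same alkyl group throughout, only the leaving group differentiates the rates.
The more stable X⁻ (or X) is on its own — i.e. the weaker a base it is — the better a leaving group it makes.
(CH₃)₂CH–N₂⁺ loses N₂: no meaningful conjugate acid; N₂ departs as an exceptionally stable neutral molecule
(CH₃)₂CH–OTf loses OTf⁻: pKₐ(CF₃SO₃H (triflic acid)) ≈ -14
(CH₃)₂CH–OMs loses OMs⁻: pKₐ(CH₃SO₃H (MsOH)) ≈ -1.9
(CH₃)₂CH–OC(O)C₆H₄NO₂ loses p-O₂N–C₆H₄–COO⁻: pKₐ(p-nitrobenzoic acid) ≈ 3.4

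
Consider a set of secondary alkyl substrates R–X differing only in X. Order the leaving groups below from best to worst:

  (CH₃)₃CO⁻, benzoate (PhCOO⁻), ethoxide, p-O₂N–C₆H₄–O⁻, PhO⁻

benzoate (PhCOO⁻): pKₐ(C₆H₅COOH) ≈ 4.2
p-O₂N–C₆H₄–O⁻: pKₐ(p-nitrophenol) ≈ 7.2
PhO⁻: pKₐ(C₆H₅OH (phenol)) ≈ 10
ethoxide: pKₐ(CH₃CH₂OH) ≈ 16
(CH₃)₃CO⁻: pKₐ(t-BuOH) ≈ 18

benzoate (PhCOO⁻) > p-O₂N–C₆H₄–O⁻ > PhO⁻ > ethoxide > (CH₃)₃CO⁻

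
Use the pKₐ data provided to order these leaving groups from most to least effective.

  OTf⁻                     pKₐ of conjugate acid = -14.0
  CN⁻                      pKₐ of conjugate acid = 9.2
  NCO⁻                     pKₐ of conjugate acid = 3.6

OTf⁻ > NCO⁻ > CN⁻

Lower conjugate-acid pKₐ ⇒ weaker base ⇒ better leaving group.
Sorting by the given values: OTf⁻ (-14.0), NCO⁻ (3.6), CN⁻ (9.2).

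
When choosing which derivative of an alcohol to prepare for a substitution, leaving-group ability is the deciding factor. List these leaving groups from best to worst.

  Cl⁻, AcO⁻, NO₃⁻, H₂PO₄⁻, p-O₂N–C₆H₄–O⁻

Cl⁻ > NO₃⁻ > H₂PO₄⁻ > AcO⁻ > p-O₂N–C₆H₄–O⁻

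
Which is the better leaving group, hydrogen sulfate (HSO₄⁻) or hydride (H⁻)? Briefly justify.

hydrogen sulfate (HSO₄⁻) is the better leaving group.
pKₐ(H₂SO₄) ≈ -3 versus pKₐ(H₂) ≈ 36: hydrogen sulfate (HSO₄⁻) is the much weaker base.
Conjugate base of a strong mineral acid.

hydrogen sulfate (HSO₄⁻)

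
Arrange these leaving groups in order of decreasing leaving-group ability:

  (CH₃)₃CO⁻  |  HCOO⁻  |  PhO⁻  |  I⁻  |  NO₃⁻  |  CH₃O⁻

I⁻ > NO₃⁻ > HCOO⁻ > PhO⁻ > CH₃O⁻ > (CH₃)₃CO⁻

A good leaving group is a weak base: the lower the pKₐ of its conjugate acid, the more readily it departs.
I⁻: pKₐ(HI) ≈ -10
NO₃⁻: pKₐ(HNO₃) ≈ -1.3
HCOO⁻: pKₐ(HCOOH) ≈ 3.8
PhO⁻: pKₐ(C₆H₅OH (phenol)) ≈ 10
CH₃O⁻: pKₐ(CH₃OH) ≈ 15.5
(CH₃)₃CO⁻: pKₐ(t-BuOH) ≈ 18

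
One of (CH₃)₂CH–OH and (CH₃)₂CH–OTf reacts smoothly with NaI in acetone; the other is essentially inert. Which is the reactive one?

(CH₃)₂CH–OTf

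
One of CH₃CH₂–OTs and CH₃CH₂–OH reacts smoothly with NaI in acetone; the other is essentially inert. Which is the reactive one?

From CH₃CH₂–OH the departing group would be OH⁻ (pKₐ(H₂O) ≈ 15.7). Strong base; essentially never leaves without prior activation.
From CH₃CH₂–OTs the leaving group is OTs⁻ (pKₐ(p-CH₃C₆H₄SO₃H (TsOH)) ≈ -2.8). Resonance-delocalised arenesulfonate.
(In practice CH₃CH₂–OTs is made from CH₃CH₂–OH by treatment with TsCl / pyridine, converting the hydroxyl into a tosylate.)

CH₃CH₂–OTs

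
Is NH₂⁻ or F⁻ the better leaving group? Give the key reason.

F⁻ is the better leaving group.
pKₐ(HF) ≈ 3.2 versus pKₐ(NH₃) ≈ 38: F⁻ is the much weaker base.
Small and strongly basic; the poor halide leaving group.

F⁻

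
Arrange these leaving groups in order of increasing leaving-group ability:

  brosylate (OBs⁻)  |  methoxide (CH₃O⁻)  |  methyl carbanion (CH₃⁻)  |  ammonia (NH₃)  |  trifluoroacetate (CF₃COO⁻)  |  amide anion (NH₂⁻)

methyl carbanion (CH₃⁻) < amide anion (NH₂⁻) < methoxide (CH₃O⁻) < ammonia (NH₃) < trifluoroacetate (CF₃COO⁻) < brosylate (OBs⁻)

A good leaving group is a weak base: the lower the pKₐ of its conjugate acid, the more readily it departs.
brosylate (OBs⁻): pKₐ(p-BrC₆H₄SO₃H) ≈ -2.8
trifluoroacetate (CF₃COO⁻): pKₐ(CF₃COOH) ≈ 0.2
ammonia (NH₃): pKₐ(NH₄⁺) ≈ 9.2
methoxide (CH₃O⁻): pKₐ(CH₃OH) ≈ 15.5
amide anion (NH₂⁻): pKₐ(NH₃) ≈ 38
methyl carbanion (CH₃⁻): pKₐ(CH₄) ≈ 48
Reversing gives the worst-to-best order requested.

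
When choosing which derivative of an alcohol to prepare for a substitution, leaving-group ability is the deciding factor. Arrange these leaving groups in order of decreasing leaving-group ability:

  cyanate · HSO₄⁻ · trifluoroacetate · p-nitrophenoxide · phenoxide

HSO₄⁻ > trifluoroacetate > cyanate > p-nitrophenoxide > phenoxide

The more stable X⁻ (or X) is on its own — i.e. the weaker a base it is — the better a leaving group it makes.
HSO₄⁻: pKₐ(H₂SO₄) ≈ -3 — conjugate base of a strong mineral acid
trifluoroacetate: pKₐ(CF₃COOH) ≈ 0.2
cyanate: pKₐ(HOCN) ≈ 3.5 — resonance between N and O
p-nitrophenoxide: pKₐ(p-nitrophenol) ≈ 7.2
phenoxide: pKₐ(C₆H₅OH (phenol)) ≈ 10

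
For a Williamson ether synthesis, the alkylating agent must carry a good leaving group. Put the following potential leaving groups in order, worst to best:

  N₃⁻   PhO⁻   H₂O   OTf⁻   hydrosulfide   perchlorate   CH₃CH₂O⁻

CH₃CH₂O⁻ < PhO⁻ < hydrosulfide < N₃⁻ < H₂O < perchlorate < OTf⁻

Rank by basicity of the departing species: weakest base leaves most easily.
OTf⁻: pKₐ(CF₃SO₃H (triflic acid)) ≈ -14
perchlorate: pKₐ(HClO₄) ≈ -10
H₂O: pKₐ(H₃O⁺) ≈ -1.7
N₃⁻: pKₐ(HN₃) ≈ 4.7
hydrosulfide: pKₐ(H₂S) ≈ 7
PhO⁻: pKₐ(C₆H₅OH (phenol)) ≈ 10
CH₃CH₂O⁻: pKₐ(CH₃CH₂OH) ≈ 16
The question asks for worst first, so the sequence is read in increasing leaving-group ability.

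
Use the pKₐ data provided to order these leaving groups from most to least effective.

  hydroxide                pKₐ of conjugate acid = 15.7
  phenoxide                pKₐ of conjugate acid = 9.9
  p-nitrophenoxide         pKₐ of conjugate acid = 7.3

Lower conjugate-acid pKₐ ⇒ weaker base ⇒ better leaving group.
Sorting by the given values: p-nitrophenoxide (7.3), phenoxide (9.9), hydroxide (15.7).

p-nitrophenoxide > phenoxide > hydroxide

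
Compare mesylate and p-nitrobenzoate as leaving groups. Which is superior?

mesylate

mesylate is the better leaving group.
pKₐ(CH₃SO₃H (MsOH)) ≈ -1.9 versus pKₐ(p-nitrobenzoic acid) ≈ 3.4: mesylate is the much weaker base.
Resonance-delocalised alkanesulfonate.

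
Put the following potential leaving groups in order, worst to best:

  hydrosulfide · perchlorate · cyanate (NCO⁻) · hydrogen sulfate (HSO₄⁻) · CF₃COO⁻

A good leaving group is a weak base: the lower the pKₐ of its conjugate acid, the more readily it departs.
perchlorate: pKₐ(HClO₄) ≈ -10 — extremely weak base; rarely used for safety reasons
hydrogen sulfate (HSO₄⁻): pKₐ(H₂SO₄) ≈ -3 — conjugate base of a strong mineral acid
CF₃COO⁻: pKₐ(CF₃COOH) ≈ 0.2
cyanate (NCO⁻): pKₐ(HOCN) ≈ 3.5 — resonance between N and O
hydrosulfide: pKₐ(H₂S) ≈ 7
Reversing gives the worst-to-best order requested.

hydrosulfide < cyanate (NCO⁻) < CF₃COO⁻ < hydrogen sulfate (HSO₄⁻) < perchlorate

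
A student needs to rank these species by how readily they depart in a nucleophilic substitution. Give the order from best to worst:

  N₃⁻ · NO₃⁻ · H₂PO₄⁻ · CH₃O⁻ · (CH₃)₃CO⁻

The more stable X⁻ (or X) is on its own — i.e. the weaker a base it is — the better a leaving group it makes.
NO₃⁻: pKₐ(HNO₃) ≈ -1.3
H₂PO₄⁻: pKₐ(H₃PO₄) ≈ 2.1 — moderate base; biological leaving group after further activation
N₃⁻: pKₐ(HN₃) ≈ 4.7 — linear, resonance-stabilised
CH₃O⁻: pKₐ(CH₃OH) ≈ 15.5 — strong base; alkoxides do not leave unassisted
(CH₃)₃CO⁻: pKₐ(t-BuOH) ≈ 18 — bulky, strongly basic alkoxide

NO₃⁻ > H₂PO₄⁻ > N₃⁻ > CH₃O⁻ > (CH₃)₃CO⁻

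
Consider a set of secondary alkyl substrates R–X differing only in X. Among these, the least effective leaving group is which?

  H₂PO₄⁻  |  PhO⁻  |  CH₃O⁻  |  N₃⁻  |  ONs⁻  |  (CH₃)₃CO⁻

(CH₃)₃CO⁻

A good leaving group is a weak base: the lower the pKₐ of its conjugate acid, the more readily it departs.
ONs⁻: pKₐ(p-O₂NC₆H₄SO₃H) ≈ -3.5
H₂PO₄⁻: pKₐ(H₃PO₄) ≈ 2.1
N₃⁻: pKₐ(HN₃) ≈ 4.7
PhO⁻: pKₐ(C₆H₅OH (phenol)) ≈ 10
CH₃O⁻: pKₐ(CH₃OH) ≈ 15.5
(CH₃)₃CO⁻: pKₐ(t-BuOH) ≈ 18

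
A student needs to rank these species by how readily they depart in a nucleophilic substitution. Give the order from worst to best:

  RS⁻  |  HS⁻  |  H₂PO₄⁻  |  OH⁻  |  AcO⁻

Rank by basicity of the departing species: weakest base leaves most easily.
H₂PO₄⁻: pKₐ(H₃PO₄) ≈ 2.1 — moderate base; biological leaving group after further activation
AcO⁻: pKₐ(CH₃COOH) ≈ 4.8 — resonance-stabilised but still a weak base
HS⁻: pKₐ(H₂S) ≈ 7 — larger and more polarisable than the oxygen analogue
RS⁻: pKₐ(RSH (a thiol)) ≈ 10.5
OH⁻: pKₐ(H₂O) ≈ 15.7 — strong base; essentially never leaves without prior activation
The question asks for worst first, so the sequence is read in increasing leaving-group ability.

OH⁻ < RS⁻ < HS⁻ < AcO⁻ < H₂PO₄⁻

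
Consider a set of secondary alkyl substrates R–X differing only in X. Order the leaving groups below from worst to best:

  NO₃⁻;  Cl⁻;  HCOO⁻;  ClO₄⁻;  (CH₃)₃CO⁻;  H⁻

The more stable X⁻ (or X) is on its own — i.e. the weaker a base it is — the better a leaving group it makes.
ClO₄⁻: pKₐ(HClO₄) ≈ -10 — extremely weak base; rarely used for safety reasons
Cl⁻: pKₐ(HCl) ≈ -7 — moderately weak base
NO₃⁻: pKₐ(HNO₃) ≈ -1.3
HCOO⁻: pKₐ(HCOOH) ≈ 3.8
(CH₃)₃CO⁻: pKₐ(t-BuOH) ≈ 18 — bulky, strongly basic alkoxide
H⁻: pKₐ(H₂) ≈ 36 — extremely strong base; leaves only in special hydride-transfer contexts
The question asks for worst first, so the sequence is read in increasing leaving-group ability.

H⁻ < (CH₃)₃CO⁻ < HCOO⁻ < NO₃⁻ < Cl⁻ < ClO₄⁻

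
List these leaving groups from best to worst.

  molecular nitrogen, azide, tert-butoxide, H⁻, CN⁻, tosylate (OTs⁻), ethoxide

molecular nitrogen > tosylate (OTs⁻) > azide > CN⁻ > ethoxide > tert-butoxide > H⁻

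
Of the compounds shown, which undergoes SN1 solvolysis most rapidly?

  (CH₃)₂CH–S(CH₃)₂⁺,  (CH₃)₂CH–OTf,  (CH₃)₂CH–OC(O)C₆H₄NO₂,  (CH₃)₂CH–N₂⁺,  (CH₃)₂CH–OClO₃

Identical carbon frameworks mean the comparison reduces to leaving-group quality.
The more stable X⁻ (or X) is on its own — i.e. the weaker a base it is — the better a leaving group it makes.
(CH₃)₂CH–N₂⁺ loses N₂: no meaningful conjugate acid; N₂ departs as an exceptionally stable neutral molecule
(CH₃)₂CH–OTf loses OTf⁻: pKₐ(CF₃SO₃H (triflic acid)) ≈ -14
(CH₃)₂CH–OClO₃ loses ClO₄⁻: pKₐ(HClO₄) ≈ -10
(CH₃)₂CH–S(CH₃)₂⁺ loses SR'₂: pKₐ(R'₂SH⁺) ≈ -7
(CH₃)₂CH–OC(O)C₆H₄NO₂ loses p-O₂N–C₆H₄–COO⁻: pKₐ(p-nitrobenzoic acid) ≈ 3.4

(CH₃)₂CH–N₂⁺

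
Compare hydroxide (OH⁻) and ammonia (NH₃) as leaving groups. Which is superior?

ammonia (NH₃)

ammonia (NH₃) is the better leaving group.
pKₐ(NH₄⁺) ≈ 9.2 versus pKₐ(H₂O) ≈ 15.7: ammonia (NH₃) is the much weaker base.
Neutral but moderately basic; leaves from R–NH₃⁺.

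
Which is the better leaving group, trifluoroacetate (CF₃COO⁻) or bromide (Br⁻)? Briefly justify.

bromide (Br⁻)

bromide (Br⁻) is the better leaving group.
pKₐ(HBr) ≈ -9 versus pKₐ(CF₃COOH) ≈ 0.2: bromide (Br⁻) is the much weaker base.
Weak base; good leaving group.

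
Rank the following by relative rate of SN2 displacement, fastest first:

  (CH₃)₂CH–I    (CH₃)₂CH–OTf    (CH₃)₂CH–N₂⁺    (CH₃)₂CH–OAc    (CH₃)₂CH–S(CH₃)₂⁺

Same R in every case — rank the leaving groups.
Rank by basicity of the departing species: weakest base leaves most easily.
(CH₃)₂CH–N₂⁺ loses N₂: no meaningful conjugate acid; N₂ departs as an exceptionally stable neutral molecule
(CH₃)₂CH–OTf loses OTf⁻: pKₐ(CF₃SO₃H (triflic acid)) ≈ -14
(CH₃)₂CH–I loses I⁻: pKₐ(HI) ≈ -10
(CH₃)₂CH–S(CH₃)₂⁺ loses SR'₂: pKₐ(R'₂SH⁺) ≈ -7
(CH₃)₂CH–OAc loses AcO⁻: pKₐ(CH₃COOH) ≈ 4.8

(CH₃)₂CH–N₂⁺ > (CH₃)₂CH–OTf > (CH₃)₂CH–I > (CH₃)₂CH–S(CH₃)₂⁺ > (CH₃)₂CH–OAc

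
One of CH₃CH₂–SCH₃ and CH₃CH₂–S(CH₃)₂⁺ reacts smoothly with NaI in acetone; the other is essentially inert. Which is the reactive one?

From CH₃CH₂–SCH₃ the departing group would be RS⁻ (pKₐ(RSH (a thiol)) ≈ 10.5). Moderately basic; rarely leaves without activation.
From CH₃CH₂–S(CH₃)₂⁺ the leaving group is SR'₂ (pKₐ(R'₂SH⁺) ≈ -7). Neutral; leaves from a sulfonium salt (R–SR'₂⁺).
(In practice CH₃CH₂–S(CH₃)₂⁺ is made from CH₃CH₂–SCH₃ by S-methylation with CH₃I, allowing neutral dimethyl sulfide, rather than methanethiolate, to depart.)

CH₃CH₂–S(CH₃)₂⁺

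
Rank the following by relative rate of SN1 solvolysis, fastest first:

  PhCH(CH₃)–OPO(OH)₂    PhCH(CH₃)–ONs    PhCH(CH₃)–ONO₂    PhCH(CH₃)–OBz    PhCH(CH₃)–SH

Same R in every case — rank the leaving groups.
A good leaving group is a weak base: the lower the pKₐ of its conjugate acid, the more readily it departs.
PhCH(CH₃)–ONs loses ONs⁻: pKₐ(p-O₂NC₆H₄SO₃H) ≈ -3.5
PhCH(CH₃)–ONO₂ loses NO₃⁻: pKₐ(HNO₃) ≈ -1.3
PhCH(CH₃)–OPO(OH)₂ loses H₂PO₄⁻: pKₐ(H₃PO₄) ≈ 2.1
PhCH(CH₃)–OBz loses PhCOO⁻: pKₐ(C₆H₅COOH) ≈ 4.2
PhCH(CH₃)–SH loses HS⁻: pKₐ(H₂S) ≈ 7

PhCH(CH₃)–ONs > PhCH(CH₃)–ONO₂ > PhCH(CH₃)–OPO(OH)₂ > PhCH(CH₃)–OBz > PhCH(CH₃)–SH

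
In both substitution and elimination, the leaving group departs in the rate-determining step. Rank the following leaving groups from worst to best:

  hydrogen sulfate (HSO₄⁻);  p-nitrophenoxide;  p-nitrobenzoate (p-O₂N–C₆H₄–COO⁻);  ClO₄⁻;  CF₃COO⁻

The more stable X⁻ (or X) is on its own — i.e. the weaker a base it is — the better a leaving group it makes.
ClO₄⁻: pKₐ(HClO₄) ≈ -10 — extremely weak base; rarely used for safety reasons
hydrogen sulfate (HSO₄⁻): pKₐ(H₂SO₄) ≈ -3
CF₃COO⁻: pKₐ(CF₃COOH) ≈ 0.2 — strongly electron-withdrawing CF₃ stabilises the carboxylate
p-nitrobenzoate (p-O₂N–C₆H₄–COO⁻): pKₐ(p-nitrobenzoic acid) ≈ 3.4
p-nitrophenoxide: pKₐ(p-nitrophenol) ≈ 7.2 — nitro group delocalises the charge; the classic chromogenic LG
Listed from poorest to best leaving group as asked.

p-nitrophenoxide < p-nitrobenzoate (p-O₂N–C₆H₄–COO⁻) < CF₃COO⁻ < hydrogen sulfate (HSO₄⁻) < ClO₄⁻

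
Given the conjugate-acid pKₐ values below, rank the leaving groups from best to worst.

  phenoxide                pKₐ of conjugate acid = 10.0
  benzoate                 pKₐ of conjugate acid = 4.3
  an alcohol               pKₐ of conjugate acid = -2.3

an alcohol > benzoate > phenoxide

Lower conjugate-acid pKₐ ⇒ weaker base ⇒ better leaving group.
Sorting by the given values: an alcohol (-2.3), benzoate (4.3), phenoxide (10.0).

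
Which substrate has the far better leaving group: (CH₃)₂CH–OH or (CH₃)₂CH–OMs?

From (CH₃)₂CH–OH the departing group would be OH⁻ (pKₐ(H₂O) ≈ 15.7). Strong base; essentially never leaves without prior activation.
From (CH₃)₂CH–OMs the leaving group is OMs⁻ (pKₐ(CH₃SO₃H (MsOH)) ≈ -1.9). Resonance-delocalised alkanesulfonate.
(In practice (CH₃)₂CH–OMs is made from (CH₃)₂CH–OH by treatment with MsCl / Et₃N, converting the hydroxyl into a mesylate.)

(CH₃)₂CH–OMs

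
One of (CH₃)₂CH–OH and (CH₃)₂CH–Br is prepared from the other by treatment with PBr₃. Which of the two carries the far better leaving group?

From (CH₃)₂CH–OH the departing group would be OH⁻ (pKₐ(H₂O) ≈ 15.7). Strong base; essentially never leaves without prior activation.
From (CH₃)₂CH–Br the leaving group is Br⁻ (pKₐ(HBr) ≈ -9). Weak base; good leaving group.
Treatment with PBr₃ works by replacing the hydroxyl with bromide, making (CH₃)₂CH–Br enormously more reactive.

(CH₃)₂CH–Br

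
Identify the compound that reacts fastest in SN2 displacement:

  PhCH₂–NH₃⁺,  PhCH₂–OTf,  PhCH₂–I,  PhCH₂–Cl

PhCH₂–OTf

Same R in every case — rank the leaving groups.
Leaving-group ability tracks the stability of the departed species; conjugate-acid pKₐ is the usual yardstick (lower pKₐ → better LG).
PhCH₂–OTf loses OTf⁻: pKₐ(CF₃SO₃H (triflic acid)) ≈ -14
PhCH₂–I loses I⁻: pKₐ(HI) ≈ -10
PhCH₂–Cl loses Cl⁻: pKₐ(HCl) ≈ -7
PhCH₂–NH₃⁺ loses NH₃: pKₐ(NH₄⁺) ≈ 9.2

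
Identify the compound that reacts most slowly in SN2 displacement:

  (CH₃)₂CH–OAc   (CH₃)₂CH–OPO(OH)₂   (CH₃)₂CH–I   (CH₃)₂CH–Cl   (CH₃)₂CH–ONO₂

(CH₃)₂CH–OAc

With the same alkyl group throughout, only the leaving group differentiates the rates.
A good leaving group is a weak base: the lower the pKₐ of its conjugate acid, the more readily it departs.
(CH₃)₂CH–I loses I⁻: pKₐ(HI) ≈ -10
(CH₃)₂CH–Cl loses Cl⁻: pKₐ(HCl) ≈ -7
(CH₃)₂CH–ONO₂ loses NO₃⁻: pKₐ(HNO₃) ≈ -1.3
(CH₃)₂CH–OPO(OH)₂ loses H₂PO₄⁻: pKₐ(H₃PO₄) ≈ 2.1
(CH₃)₂CH–OAc loses AcO⁻: pKₐ(CH₃COOH) ≈ 4.8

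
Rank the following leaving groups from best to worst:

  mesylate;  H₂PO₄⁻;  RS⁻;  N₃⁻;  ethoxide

mesylate: pKₐ(CH₃SO₃H (MsOH)) ≈ -1.9
H₂PO₄⁻: pKₐ(H₃PO₄) ≈ 2.1
N₃⁻: pKₐ(HN₃) ≈ 4.7
RS⁻: pKₐ(RSH (a thiol)) ≈ 10.5
ethoxide: pKₐ(CH₃CH₂OH) ≈ 16

mesylate > H₂PO₄⁻ > N₃⁻ > RS⁻ > ethoxide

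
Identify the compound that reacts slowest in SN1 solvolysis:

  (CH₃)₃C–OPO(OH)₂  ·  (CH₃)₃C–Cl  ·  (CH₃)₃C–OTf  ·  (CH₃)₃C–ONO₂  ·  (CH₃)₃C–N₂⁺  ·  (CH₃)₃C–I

(CH₃)₃C–OPO(OH)₂

Same R in every case — rank the leaving groups.
The more stable X⁻ (or X) is on its own — i.e. the weaker a base it is — the better a leaving group it makes.
(CH₃)₃C–N₂⁺ loses N₂: no meaningful conjugate acid; N₂ departs as an exceptionally stable neutral molecule
(CH₃)₃C–OTf loses OTf⁻: pKₐ(CF₃SO₃H (triflic acid)) ≈ -14
(CH₃)₃C–I loses I⁻: pKₐ(HI) ≈ -10
(CH₃)₃C–Cl loses Cl⁻: pKₐ(HCl) ≈ -7
(CH₃)₃C–ONO₂ loses NO₃⁻: pKₐ(HNO₃) ≈ -1.3
(CH₃)₃C–OPO(OH)₂ loses H₂PO₄⁻: pKₐ(H₃PO₄) ≈ 2.1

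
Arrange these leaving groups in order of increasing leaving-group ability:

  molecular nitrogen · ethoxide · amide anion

Leaving-group ability tracks the stability of the departed species; conjugate-acid pKₐ is the usual yardstick (lower pKₐ → better LG).
molecular nitrogen: no meaningful conjugate acid; N₂ departs as an exceptionally stable neutral molecule
ethoxide: pKₐ(CH₃CH₂OH) ≈ 16 — strong base; alkoxides do not leave unassisted
amide anion: pKₐ(NH₃) ≈ 38 — extremely strong base; never a leaving group
The question asks for worst first, so the sequence is read in increasing leaving-group ability.

amide anion < ethoxide < molecular nitrogen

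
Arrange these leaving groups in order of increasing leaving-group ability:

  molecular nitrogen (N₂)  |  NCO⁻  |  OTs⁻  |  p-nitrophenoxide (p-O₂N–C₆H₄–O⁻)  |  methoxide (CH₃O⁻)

methoxide (CH₃O⁻) < p-nitrophenoxide (p-O₂N–C₆H₄–O⁻) < NCO⁻ < OTs⁻ < molecular nitrogen (N₂)

The more stable X⁻ (or X) is on its own — i.e. the weaker a base it is — the better a leaving group it makes.
molecular nitrogen (N₂): no meaningful conjugate acid; N₂ departs as an exceptionally stable neutral molecule
OTs⁻: pKₐ(p-CH₃C₆H₄SO₃H (TsOH)) ≈ -2.8 — resonance-delocalised arenesulfonate
NCO⁻: pKₐ(HOCN) ≈ 3.5
p-nitrophenoxide (p-O₂N–C₆H₄–O⁻): pKₐ(p-nitrophenol) ≈ 7.2
methoxide (CH₃O⁻): pKₐ(CH₃OH) ≈ 15.5 — strong base; alkoxides do not leave unassisted
Reversing gives the worst-to-best order requested.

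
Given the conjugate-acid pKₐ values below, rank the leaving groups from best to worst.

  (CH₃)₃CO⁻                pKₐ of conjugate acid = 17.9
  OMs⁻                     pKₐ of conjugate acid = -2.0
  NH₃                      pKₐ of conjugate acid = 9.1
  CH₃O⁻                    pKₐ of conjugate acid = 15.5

Lower conjugate-acid pKₐ ⇒ weaker base ⇒ better leaving group.
Sorting by the given values: OMs⁻ (-2.0), NH₃ (9.1), CH₃O⁻ (15.5), (CH₃)₃CO⁻ (17.9).

OMs⁻ > NH₃ > CH₃O⁻ > (CH₃)₃CO⁻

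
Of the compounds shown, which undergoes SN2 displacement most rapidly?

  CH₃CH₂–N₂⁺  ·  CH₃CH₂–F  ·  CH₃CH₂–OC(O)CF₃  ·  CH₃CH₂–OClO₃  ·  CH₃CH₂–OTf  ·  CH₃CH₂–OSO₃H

CH₃CH₂–N₂⁺

The skeletons are identical, so relative rate is governed entirely by leaving-group ability.
A good leaving group is a weak base: the lower the pKₐ of its conjugate acid, the more readily it departs.
CH₃CH₂–N₂⁺ loses N₂: no meaningful conjugate acid; N₂ departs as an exceptionally stable neutral molecule
CH₃CH₂–OTf loses OTf⁻: pKₐ(CF₃SO₃H (triflic acid)) ≈ -14
CH₃CH₂–OClO₃ loses ClO₄⁻: pKₐ(HClO₄) ≈ -10
CH₃CH₂–OSO₃H loses HSO₄⁻: pKₐ(H₂SO₄) ≈ -3
CH₃CH₂–OC(O)CF₃ loses CF₃COO⁻: pKₐ(CF₃COOH) ≈ 0.2
CH₃CH₂–F loses F⁻: pKₐ(HF) ≈ 3.2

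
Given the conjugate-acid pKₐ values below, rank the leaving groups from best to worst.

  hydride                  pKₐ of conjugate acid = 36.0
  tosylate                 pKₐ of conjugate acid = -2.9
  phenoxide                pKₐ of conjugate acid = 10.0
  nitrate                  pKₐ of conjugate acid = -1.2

Lower conjugate-acid pKₐ ⇒ weaker base ⇒ better leaving group.
Sorting by the given values: tosylate (-2.9), nitrate (-1.2), phenoxide (10.0), hydride (36.0).

tosylate > nitrate > phenoxide > hydride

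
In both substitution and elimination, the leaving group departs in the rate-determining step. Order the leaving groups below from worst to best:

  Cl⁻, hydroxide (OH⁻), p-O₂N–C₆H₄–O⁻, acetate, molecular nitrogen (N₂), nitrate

molecular nitrogen (N₂): no meaningful conjugate acid; N₂ departs as an exceptionally stable neutral molecule
Cl⁻: pKₐ(HCl) ≈ -7
nitrate: pKₐ(HNO₃) ≈ -1.3
acetate: pKₐ(CH₃COOH) ≈ 4.8
p-O₂N–C₆H₄–O⁻: pKₐ(p-nitrophenol) ≈ 7.2
hydroxide (OH⁻): pKₐ(H₂O) ≈ 15.7
Reversing gives the worst-to-best order requested.

hydroxide (OH⁻) < p-O₂N–C₆H₄–O⁻ < acetate < nitrate < Cl⁻ < molecular nitrogen (N₂)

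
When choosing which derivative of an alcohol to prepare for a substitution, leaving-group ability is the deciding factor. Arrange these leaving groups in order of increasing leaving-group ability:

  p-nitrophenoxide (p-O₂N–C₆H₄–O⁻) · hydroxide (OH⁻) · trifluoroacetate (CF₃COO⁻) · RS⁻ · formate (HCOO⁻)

trifluoroacetate (CF₃COO⁻): pKₐ(CF₃COOH) ≈ 0.2
formate (HCOO⁻): pKₐ(HCOOH) ≈ 3.8 — resonance-stabilised carboxylate
p-nitrophenoxide (p-O₂N–C₆H₄–O⁻): pKₐ(p-nitrophenol) ≈ 7.2 — nitro group delocalises the charge; the classic chromogenic LG
RS⁻: pKₐ(RSH (a thiol)) ≈ 10.5 — moderately basic; rarely leaves without activation
hydroxide (OH⁻): pKₐ(H₂O) ≈ 15.7
Reversing gives the worst-to-best order requested.

hydroxide (OH⁻) < RS⁻ < p-nitrophenoxide (p-O₂N–C₆H₄–O⁻) < formate (HCOO⁻) < trifluoroacetate (CF₃COO⁻)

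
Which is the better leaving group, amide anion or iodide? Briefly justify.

iodide

iodide is the better leaving group.
pKₐ(HI) ≈ -10 versus pKₐ(NH₃) ≈ 38: iodide is the much weaker base.
Large, highly polarisable; very weak base.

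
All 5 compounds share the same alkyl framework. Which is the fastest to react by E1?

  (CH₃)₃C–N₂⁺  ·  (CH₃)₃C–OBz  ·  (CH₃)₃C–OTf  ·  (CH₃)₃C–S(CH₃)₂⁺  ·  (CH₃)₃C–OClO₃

With the same alkyl group throughout, only the leaving group differentiates the rates.
Leaving-group ability tracks the stability of the departed species; conjugate-acid pKₐ is the usual yardstick (lower pKₐ → better LG).
(CH₃)₃C–N₂⁺ loses N₂: no meaningful conjugate acid; N₂ departs as an exceptionally stable neutral molecule
(CH₃)₃C–OTf loses OTf⁻: pKₐ(CF₃SO₃H (triflic acid)) ≈ -14
(CH₃)₃C–OClO₃ loses ClO₄⁻: pKₐ(HClO₄) ≈ -10
(CH₃)₃C–S(CH₃)₂⁺ loses SR'₂: pKₐ(R'₂SH⁺) ≈ -7
(CH₃)₃C–OBz loses PhCOO⁻: pKₐ(C₆H₅COOH) ≈ 4.2

(CH₃)₃C–N₂⁺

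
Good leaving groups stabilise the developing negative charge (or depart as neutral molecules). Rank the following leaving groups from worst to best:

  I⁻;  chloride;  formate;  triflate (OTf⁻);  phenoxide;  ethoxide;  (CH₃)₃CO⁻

Rank by basicity of the departing species: weakest base leaves most easily.
triflate (OTf⁻): pKₐ(CF₃SO₃H (triflic acid)) ≈ -14
I⁻: pKₐ(HI) ≈ -10
chloride: pKₐ(HCl) ≈ -7
formate: pKₐ(HCOOH) ≈ 3.8
phenoxide: pKₐ(C₆H₅OH (phenol)) ≈ 10
ethoxide: pKₐ(CH₃CH₂OH) ≈ 16
(CH₃)₃CO⁻: pKₐ(t-BuOH) ≈ 18
The question asks for worst first, so the sequence is read in increasing leaving-group ability.

(CH₃)₃CO⁻ < ethoxide < phenoxide < formate < chloride < I⁻ < triflate (OTf⁻)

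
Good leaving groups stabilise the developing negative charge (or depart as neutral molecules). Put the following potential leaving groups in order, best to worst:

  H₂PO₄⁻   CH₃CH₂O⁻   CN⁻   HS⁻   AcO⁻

Rank by basicity of the departing species: weakest base leaves most easily.
H₂PO₄⁻: pKₐ(H₃PO₄) ≈ 2.1
AcO⁻: pKₐ(CH₃COOH) ≈ 4.8
HS⁻: pKₐ(H₂S) ≈ 7
CN⁻: pKₐ(HCN) ≈ 9.2
CH₃CH₂O⁻: pKₐ(CH₃CH₂OH) ≈ 16

H₂PO₄⁻ > AcO⁻ > HS⁻ > CN⁻ > CH₃CH₂O⁻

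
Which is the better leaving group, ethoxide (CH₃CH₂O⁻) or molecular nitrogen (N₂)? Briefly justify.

molecular nitrogen (N₂) is the better leaving group.
N₂ is the ultimate leaving group — it departs as an exceptionally stable neutral molecule, whereas ethoxide (CH₃CH₂O⁻) (pKₐ(CH₃CH₂OH) ≈ 16) is far more basic.

molecular nitrogen (N₂)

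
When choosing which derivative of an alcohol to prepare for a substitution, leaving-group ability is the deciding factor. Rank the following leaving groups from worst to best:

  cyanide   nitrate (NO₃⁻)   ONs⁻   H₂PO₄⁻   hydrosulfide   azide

cyanide < hydrosulfide < azide < H₂PO₄⁻ < nitrate (NO₃⁻) < ONs⁻

ONs⁻: pKₐ(p-O₂NC₆H₄SO₃H) ≈ -3.5 — p-nitro group further stabilises the sulfonate
nitrate (NO₃⁻): pKₐ(HNO₃) ≈ -1.3 — resonance-delocalised over three oxygens
H₂PO₄⁻: pKₐ(H₃PO₄) ≈ 2.1 — moderate base; biological leaving group after further activation
azide: pKₐ(HN₃) ≈ 4.7
hydrosulfide: pKₐ(H₂S) ≈ 7 — larger and more polarisable than the oxygen analogue
cyanide: pKₐ(HCN) ≈ 9.2 — sp carbon stabilises the charge somewhat, but still a poor LG
Reversing gives the worst-to-best order requested.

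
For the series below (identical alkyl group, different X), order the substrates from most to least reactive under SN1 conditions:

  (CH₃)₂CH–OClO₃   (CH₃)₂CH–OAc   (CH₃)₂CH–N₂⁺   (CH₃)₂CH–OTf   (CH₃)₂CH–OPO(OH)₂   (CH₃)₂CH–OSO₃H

(CH₃)₂CH–N₂⁺ > (CH₃)₂CH–OTf > (CH₃)₂CH–OClO₃ > (CH₃)₂CH–OSO₃H > (CH₃)₂CH–OPO(OH)₂ > (CH₃)₂CH–OAc

The skeletons are identical, so relative rate is governed entirely by leaving-group ability.
Rank by basicity of the departing species: weakest base leaves most easily.
(CH₃)₂CH–N₂⁺ loses N₂: no meaningful conjugate acid; N₂ departs as an exceptionally stable neutral molecule
(CH₃)₂CH–OTf loses OTf⁻: pKₐ(CF₃SO₃H (triflic acid)) ≈ -14
(CH₃)₂CH–OClO₃ loses ClO₄⁻: pKₐ(HClO₄) ≈ -10
(CH₃)₂CH–OSO₃H loses HSO₄⁻: pKₐ(H₂SO₄) ≈ -3
(CH₃)₂CH–OPO(OH)₂ loses H₂PO₄⁻: pKₐ(H₃PO₄) ≈ 2.1
(CH₃)₂CH–OAc loses AcO⁻: pKₐ(CH₃COOH) ≈ 4.8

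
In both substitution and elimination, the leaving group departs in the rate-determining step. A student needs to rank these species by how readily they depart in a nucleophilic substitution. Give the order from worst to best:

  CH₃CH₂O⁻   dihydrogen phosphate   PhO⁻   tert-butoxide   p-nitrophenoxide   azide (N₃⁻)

tert-butoxide < CH₃CH₂O⁻ < PhO⁻ < p-nitrophenoxide < azide (N₃⁻) < dihydrogen phosphate

Leaving-group ability tracks the stability of the departed species; conjugate-acid pKₐ is the usual yardstick (lower pKₐ → better LG).
dihydrogen phosphate: pKₐ(H₃PO₄) ≈ 2.1
azide (N₃⁻): pKₐ(HN₃) ≈ 4.7
p-nitrophenoxide: pKₐ(p-nitrophenol) ≈ 7.2
PhO⁻: pKₐ(C₆H₅OH (phenol)) ≈ 10
CH₃CH₂O⁻: pKₐ(CH₃CH₂OH) ≈ 16
tert-butoxide: pKₐ(t-BuOH) ≈ 18
The question asks for worst first, so the sequence is read in increasing leaving-group ability.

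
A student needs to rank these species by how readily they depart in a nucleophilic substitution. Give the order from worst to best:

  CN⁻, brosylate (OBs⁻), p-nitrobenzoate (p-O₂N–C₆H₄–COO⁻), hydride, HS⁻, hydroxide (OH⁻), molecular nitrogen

molecular nitrogen: no meaningful conjugate acid; N₂ departs as an exceptionally stable neutral molecule
brosylate (OBs⁻): pKₐ(p-BrC₆H₄SO₃H) ≈ -2.8
p-nitrobenzoate (p-O₂N–C₆H₄–COO⁻): pKₐ(p-nitrobenzoic acid) ≈ 3.4 — electron-withdrawing nitro group stabilises the carboxylate
HS⁻: pKₐ(H₂S) ≈ 7 — larger and more polarisable than the oxygen analogue
CN⁻: pKₐ(HCN) ≈ 9.2 — sp carbon stabilises the charge somewhat, but still a poor LG
hydroxide (OH⁻): pKₐ(H₂O) ≈ 15.7 — strong base; essentially never leaves without prior activation
hydride: pKₐ(H₂) ≈ 36 — extremely strong base; leaves only in special hydride-transfer contexts
Reversing gives the worst-to-best order requested.

hydride < hydroxide (OH⁻) < CN⁻ < HS⁻ < p-nitrobenzoate (p-O₂N–C₆H₄–COO⁻) < brosylate (OBs⁻) < molecular nitrogen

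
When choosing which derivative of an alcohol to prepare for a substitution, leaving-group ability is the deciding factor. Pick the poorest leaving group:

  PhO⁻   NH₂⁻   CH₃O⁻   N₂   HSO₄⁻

Leaving-group ability tracks the stability of the departed species; conjugate-acid pKₐ is the usual yardstick (lower pKₐ → better LG).
N₂: no meaningful conjugate acid; N₂ departs as an exceptionally stable neutral molecule
HSO₄⁻: pKₐ(H₂SO₄) ≈ -3
PhO⁻: pKₐ(C₆H₅OH (phenol)) ≈ 10
CH₃O⁻: pKₐ(CH₃OH) ≈ 15.5
NH₂⁻: pKₐ(NH₃) ≈ 38

NH₂⁻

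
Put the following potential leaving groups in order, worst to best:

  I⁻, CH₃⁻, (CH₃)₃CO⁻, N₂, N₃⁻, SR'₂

N₂: no meaningful conjugate acid; N₂ departs as an exceptionally stable neutral molecule
I⁻: pKₐ(HI) ≈ -10 — large, highly polarisable; very weak base
SR'₂: pKₐ(R'₂SH⁺) ≈ -7
N₃⁻: pKₐ(HN₃) ≈ 4.7 — linear, resonance-stabilised
(CH₃)₃CO⁻: pKₐ(t-BuOH) ≈ 18
CH₃⁻: pKₐ(CH₄) ≈ 48
The question asks for worst first, so the sequence is read in increasing leaving-group ability.

CH₃⁻ < (CH₃)₃CO⁻ < N₃⁻ < SR'₂ < I⁻ < N₂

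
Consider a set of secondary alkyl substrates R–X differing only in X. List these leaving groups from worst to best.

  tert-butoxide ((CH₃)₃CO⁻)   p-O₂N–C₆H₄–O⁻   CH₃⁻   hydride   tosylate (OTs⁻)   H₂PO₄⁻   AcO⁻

tosylate (OTs⁻): pKₐ(p-CH₃C₆H₄SO₃H (TsOH)) ≈ -2.8
H₂PO₄⁻: pKₐ(H₃PO₄) ≈ 2.1
AcO⁻: pKₐ(CH₃COOH) ≈ 4.8
p-O₂N–C₆H₄–O⁻: pKₐ(p-nitrophenol) ≈ 7.2
tert-butoxide ((CH₃)₃CO⁻): pKₐ(t-BuOH) ≈ 18
hydride: pKₐ(H₂) ≈ 36
CH₃⁻: pKₐ(CH₄) ≈ 48
The question asks for worst first, so the sequence is read in increasing leaving-group ability.

CH₃⁻ < hydride < tert-butoxide ((CH₃)₃CO⁻) < p-O₂N–C₆H₄–O⁻ < AcO⁻ < H₂PO₄⁻ < tosylate (OTs⁻)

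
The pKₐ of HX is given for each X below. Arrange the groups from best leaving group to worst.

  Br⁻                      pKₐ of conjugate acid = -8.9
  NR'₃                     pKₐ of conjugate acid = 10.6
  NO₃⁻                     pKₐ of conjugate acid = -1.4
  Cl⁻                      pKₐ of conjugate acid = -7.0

Br⁻ > Cl⁻ > NO₃⁻ > NR'₃

Lower conjugate-acid pKₐ ⇒ weaker base ⇒ better leaving group.
Sorting by the given values: Br⁻ (-8.9), Cl⁻ (-7.0), NO₃⁻ (-1.4), NR'₃ (10.6).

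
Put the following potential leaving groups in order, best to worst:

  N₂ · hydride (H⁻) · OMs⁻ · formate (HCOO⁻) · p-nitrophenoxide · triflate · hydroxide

N₂ > triflate > OMs⁻ > formate (HCOO⁻) > p-nitrophenoxide > hydroxide > hydride (H⁻)

Leaving-group ability tracks the stability of the departed species; conjugate-acid pKₐ is the usual yardstick (lower pKₐ → better LG).
N₂: no meaningful conjugate acid; N₂ departs as an exceptionally stable neutral molecule
triflate: pKₐ(CF₃SO₃H (triflic acid)) ≈ -14 — charge spread over three oxygens and a CF₃ group; the premier leaving group in synthesis
OMs⁻: pKₐ(CH₃SO₃H (MsOH)) ≈ -1.9
formate (HCOO⁻): pKₐ(HCOOH) ≈ 3.8 — resonance-stabilised carboxylate
p-nitrophenoxide: pKₐ(p-nitrophenol) ≈ 7.2
hydroxide: pKₐ(H₂O) ≈ 15.7 — strong base; essentially never leaves without prior activation
hydride (H⁻): pKₐ(H₂) ≈ 36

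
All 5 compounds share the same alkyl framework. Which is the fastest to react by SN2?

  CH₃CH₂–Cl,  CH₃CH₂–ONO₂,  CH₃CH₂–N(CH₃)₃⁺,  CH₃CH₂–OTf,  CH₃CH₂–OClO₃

CH₃CH₂–OTf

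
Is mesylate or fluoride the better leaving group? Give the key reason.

mesylate is the better leaving group.
pKₐ(CH₃SO₃H (MsOH)) ≈ -1.9 versus pKₐ(HF) ≈ 3.2: mesylate is the much weaker base.
Resonance-delocalised alkanesulfonate.

mesylate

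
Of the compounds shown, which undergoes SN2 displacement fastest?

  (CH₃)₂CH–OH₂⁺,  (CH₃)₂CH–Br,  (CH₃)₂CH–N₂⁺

(CH₃)₂CH–N₂⁺

With the same alkyl group throughout, only the leaving group differentiates the rates.
Leaving-group ability tracks the stability of the departed species; conjugate-acid pKₐ is the usual yardstick (lower pKₐ → better LG).
(CH₃)₂CH–N₂⁺ loses N₂: no meaningful conjugate acid; N₂ departs as an exceptionally stable neutral molecule
(CH₃)₂CH–Br loses Br⁻: pKₐ(HBr) ≈ -9
(CH₃)₂CH–OH₂⁺ loses H₂O: pKₐ(H₃O⁺) ≈ -1.7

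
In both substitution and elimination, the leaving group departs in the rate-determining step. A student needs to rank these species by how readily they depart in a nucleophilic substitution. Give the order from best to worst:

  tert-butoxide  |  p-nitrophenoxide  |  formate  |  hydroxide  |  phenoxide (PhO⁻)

formate > p-nitrophenoxide > phenoxide (PhO⁻) > hydroxide > tert-butoxide

Rank by basicity of the departing species: weakest base leaves most easily.
formate: pKₐ(HCOOH) ≈ 3.8
p-nitrophenoxide: pKₐ(p-nitrophenol) ≈ 7.2
phenoxide (PhO⁻): pKₐ(C₆H₅OH (phenol)) ≈ 10
hydroxide: pKₐ(H₂O) ≈ 15.7
tert-butoxide: pKₐ(t-BuOH) ≈ 18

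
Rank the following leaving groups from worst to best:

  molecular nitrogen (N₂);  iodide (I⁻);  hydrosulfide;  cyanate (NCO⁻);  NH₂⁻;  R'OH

NH₂⁻ < hydrosulfide < cyanate (NCO⁻) < R'OH < iodide (I⁻) < molecular nitrogen (N₂)

The more stable X⁻ (or X) is on its own — i.e. the weaker a base it is — the better a leaving group it makes.
molecular nitrogen (N₂): no meaningful conjugate acid; N₂ departs as an exceptionally stable neutral molecule
iodide (I⁻): pKₐ(HI) ≈ -10
R'OH: pKₐ(R'OH₂⁺) ≈ -2.4
cyanate (NCO⁻): pKₐ(HOCN) ≈ 3.5
hydrosulfide: pKₐ(H₂S) ≈ 7
NH₂⁻: pKₐ(NH₃) ≈ 38
Reversing gives the worst-to-best order requested.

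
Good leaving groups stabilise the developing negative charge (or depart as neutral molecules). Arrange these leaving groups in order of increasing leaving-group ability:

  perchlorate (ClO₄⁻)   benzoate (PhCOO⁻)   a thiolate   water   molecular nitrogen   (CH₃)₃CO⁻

A good leaving group is a weak base: the lower the pKₐ of its conjugate acid, the more readily it departs.
molecular nitrogen: no meaningful conjugate acid; N₂ departs as an exceptionally stable neutral molecule
perchlorate (ClO₄⁻): pKₐ(HClO₄) ≈ -10
water: pKₐ(H₃O⁺) ≈ -1.7
benzoate (PhCOO⁻): pKₐ(C₆H₅COOH) ≈ 4.2
a thiolate: pKₐ(RSH (a thiol)) ≈ 10.5
(CH₃)₃CO⁻: pKₐ(t-BuOH) ≈ 18
The question asks for worst first, so the sequence is read in increasing leaving-group ability.

(CH₃)₃CO⁻ < a thiolate < benzoate (PhCOO⁻) < water < perchlorate (ClO₄⁻) < molecular nitrogen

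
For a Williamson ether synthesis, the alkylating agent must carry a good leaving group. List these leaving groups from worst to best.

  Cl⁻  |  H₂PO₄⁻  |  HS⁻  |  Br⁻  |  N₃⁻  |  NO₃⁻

Rank by basicity of the departing species: weakest base leaves most easily.
Br⁻: pKₐ(HBr) ≈ -9
Cl⁻: pKₐ(HCl) ≈ -7
NO₃⁻: pKₐ(HNO₃) ≈ -1.3 — resonance-delocalised over three oxygens
H₂PO₄⁻: pKₐ(H₃PO₄) ≈ 2.1 — moderate base; biological leaving group after further activation
N₃⁻: pKₐ(HN₃) ≈ 4.7 — linear, resonance-stabilised
HS⁻: pKₐ(H₂S) ≈ 7
Listed from poorest to best leaving group as asked.

HS⁻ < N₃⁻ < H₂PO₄⁻ < NO₃⁻ < Cl⁻ < Br⁻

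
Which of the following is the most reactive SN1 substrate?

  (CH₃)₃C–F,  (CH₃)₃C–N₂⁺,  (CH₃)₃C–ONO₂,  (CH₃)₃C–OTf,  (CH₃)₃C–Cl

(CH₃)₃C–N₂⁺

Identical carbon frameworks mean the comparison reduces to leaving-group quality.
A good leaving group is a weak base: the lower the pKₐ of its conjugate acid, the more readily it departs.
(CH₃)₃C–N₂⁺ loses N₂: no meaningful conjugate acid; N₂ departs as an exceptionally stable neutral molecule
(CH₃)₃C–OTf loses OTf⁻: pKₐ(CF₃SO₃H (triflic acid)) ≈ -14
(CH₃)₃C–Cl loses Cl⁻: pKₐ(HCl) ≈ -7
(CH₃)₃C–ONO₂ loses NO₃⁻: pKₐ(HNO₃) ≈ -1.3
(CH₃)₃C–F loses F⁻: pKₐ(HF) ≈ 3.2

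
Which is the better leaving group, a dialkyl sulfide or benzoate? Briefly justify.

a dialkyl sulfide

a dialkyl sulfide is the better leaving group.
pKₐ(R'₂SH⁺) ≈ -7 versus pKₐ(C₆H₅COOH) ≈ 4.2: a dialkyl sulfide is the much weaker base.
Neutral; leaves from a sulfonium salt (R–SR'₂⁺).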